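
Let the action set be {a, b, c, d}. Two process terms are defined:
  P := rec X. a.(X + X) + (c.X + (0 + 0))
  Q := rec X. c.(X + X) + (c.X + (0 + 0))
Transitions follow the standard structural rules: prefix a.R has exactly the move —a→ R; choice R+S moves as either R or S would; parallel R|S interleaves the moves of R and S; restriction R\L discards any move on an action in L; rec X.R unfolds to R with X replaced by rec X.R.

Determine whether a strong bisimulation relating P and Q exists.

LTS(P): 2 reachable states
  u0 = rec X. a.(X + X) + (c.X + (0 + 0)) ⊢ --a--▸ u1, --c--▸ u0
  u1 = (rec X. a.(X + X) + (c.X + (0 + 0))) + (rec X. a.(X + X) + (c.X + (0 + 0))) ⊢ --a--▸ u1, --c--▸ u0
LTS(Q): 2 reachable states
  v0 = rec X. c.(X + X) + (c.X + (0 + 0)) ⊢ --c--▸ v0, --c--▸ v1
  v1 = (rec X. c.(X + X) + (c.X + (0 + 0))) + (rec X. c.(X + X) + (c.X + (0 + 0))) ⊢ --c--▸ v0, --c--▸ v1
Bisimilarity quotient blocks:
  B0 = {u0, u1}
  B1 = {v0, v1}
u0 ∈ B0, v0 ∈ B1 → different blocks

NO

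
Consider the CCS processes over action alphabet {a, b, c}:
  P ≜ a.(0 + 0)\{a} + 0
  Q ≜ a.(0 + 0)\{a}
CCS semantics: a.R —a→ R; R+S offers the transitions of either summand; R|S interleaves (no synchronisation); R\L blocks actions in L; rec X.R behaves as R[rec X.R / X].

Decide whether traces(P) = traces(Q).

traces(P) = traces(Q)

P's transition system — 2 states:
  p0 = a.(0 + 0)\{a} + 0 → -a-> p1
  p1 = (0 + 0)\{a} → ·
Q's transition system — 2 states:
  q0 = a.(0 + 0)\{a} → -a-> q1
  q1 = (0 + 0)\{a} → ·
Bisimilarity quotient blocks:
  B0 = {p0, q0}
  B1 = {p1, q1}
p0 ∈ B0, q0 ∈ B0 → same block
Bisimilar ⇒ trace-equivalent.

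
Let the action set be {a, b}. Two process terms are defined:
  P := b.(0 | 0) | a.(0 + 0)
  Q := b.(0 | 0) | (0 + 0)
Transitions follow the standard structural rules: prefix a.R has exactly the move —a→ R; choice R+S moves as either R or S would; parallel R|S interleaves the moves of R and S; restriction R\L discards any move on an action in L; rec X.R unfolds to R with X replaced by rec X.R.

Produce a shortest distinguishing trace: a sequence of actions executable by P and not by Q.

Reachable graph of P (4 states):
  m0 = b.(0 | 0) | a.(0 + 0) | ··a··> m1, ··b··> m2
  m1 = b.(0 | 0) | (0 + 0) | ··b··> m3
  m2 = 0 | 0 | a.(0 + 0) | ··a··> m3
  m3 = 0 | 0 | (0 + 0) | stopped
Reachable graph of Q (2 states):
  n0 = b.(0 | 0) | (0 + 0) | ··b··> n1
  n1 = 0 | 0 | (0 + 0) | stopped
Run σ = ⟨a⟩ on P: start {m0}
  [1] a ⇒ {m1}
  — P admits the full trace.
Run σ = ⟨a⟩ on Q: start {n0}
  [1] a ⇒ ∅  — Q cannot continue

a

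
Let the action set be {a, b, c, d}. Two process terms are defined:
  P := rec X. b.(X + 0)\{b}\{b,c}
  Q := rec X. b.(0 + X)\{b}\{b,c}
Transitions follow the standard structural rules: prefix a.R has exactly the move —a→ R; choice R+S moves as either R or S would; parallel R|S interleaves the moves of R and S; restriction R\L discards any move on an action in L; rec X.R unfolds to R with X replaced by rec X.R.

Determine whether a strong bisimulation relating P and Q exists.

bisimilar

Reachable graph of P (2 states):
  m0 = rec X. b.(X + 0)\{b}\{b,c} :: —b→ m1
  m1 = ((rec X. b.(X + 0)\{b}\{b,c}) + 0)\{b}\{b,c} :: (no moves)
Reachable graph of Q (2 states):
  n0 = rec X. b.(0 + X)\{b}\{b,c} :: —b→ n1
  n1 = (0 + (rec X. b.(0 + X)\{b}\{b,c}))\{b}\{b,c} :: (no moves)
Partition-refinement fixed point:
  B0 = {m0, n0}
  B1 = {m1, n1}
m0 ∈ B0, n0 ∈ B0 → same block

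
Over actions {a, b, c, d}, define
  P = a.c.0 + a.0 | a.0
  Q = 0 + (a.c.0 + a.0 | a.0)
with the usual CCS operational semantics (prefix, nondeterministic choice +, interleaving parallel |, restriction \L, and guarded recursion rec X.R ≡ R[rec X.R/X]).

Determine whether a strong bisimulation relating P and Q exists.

LTS(P): 6 reachable states
  m0 = a.c.0 + a.0 | a.0 :: =a=> m1, =a=> m2, =a=> m3
  m1 = 0 | a.0 :: =a=> m4
  m2 = a.0 | 0 :: =a=> m4
  m3 = c.0 :: =c=> m5
  m4 = 0 | 0 :: ∅
  m5 = 0 :: ∅
LTS(Q): 6 reachable states
  n0 = 0 + (a.c.0 + a.0 | a.0) :: =a=> n1, =a=> n2, =a=> n3
  n1 = 0 | a.0 :: =a=> n4
  n2 = a.0 | 0 :: =a=> n4
  n3 = c.0 :: =c=> n5
  n4 = 0 | 0 :: ∅
  n5 = 0 :: ∅
Bisimilarity quotient blocks:
  B0 = {m0, n0}
  B1 = {m1, m2, n1, n2}
  B2 = {m4, m5, n4, n5}
  B3 = {m3, n3}
m0 ∈ B0, n0 ∈ B0 → same block

YES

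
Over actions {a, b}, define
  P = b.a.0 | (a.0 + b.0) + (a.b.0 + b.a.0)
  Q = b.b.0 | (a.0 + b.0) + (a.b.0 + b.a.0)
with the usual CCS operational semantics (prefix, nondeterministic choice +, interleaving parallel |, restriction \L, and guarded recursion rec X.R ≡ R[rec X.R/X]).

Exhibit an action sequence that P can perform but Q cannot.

aba

LTS(P): 9 reachable states
  m0 = b.a.0 | (a.0 + b.0) + (a.b.0 + b.a.0) has moves --a--▸ m1, --a--▸ m2, --b--▸ m2, --b--▸ m3, --b--▸ m4
  m1 = b.0 has moves --b--▸ m5
  m2 = b.a.0 | 0 has moves --b--▸ m6
  m3 = a.0 has moves --a--▸ m5
  m4 = a.0 | (a.0 + b.0) has moves --a--▸ m6, --a--▸ m7, --b--▸ m6
  m5 = 0 has moves stopped
  m6 = a.0 | 0 has moves --a--▸ m8
  m7 = 0 | (a.0 + b.0) has moves --a--▸ m8, --b--▸ m8
  m8 = 0 | 0 has moves stopped
LTS(Q): 9 reachable states
  n0 = b.b.0 | (a.0 + b.0) + (a.b.0 + b.a.0) has moves --a--▸ n1, --a--▸ n2, --b--▸ n2, --b--▸ n3, --b--▸ n4
  n1 = b.0 has moves --b--▸ n5
  n2 = b.b.0 | 0 has moves --b--▸ n6
  n3 = a.0 has moves --a--▸ n5
  n4 = b.0 | (a.0 + b.0) has moves --a--▸ n6, --b--▸ n6, --b--▸ n7
  n5 = 0 has moves stopped
  n6 = b.0 | 0 has moves --b--▸ n8
  n7 = 0 | (a.0 + b.0) has moves --a--▸ n8, --b--▸ n8
  n8 = 0 | 0 has moves stopped
Run σ = ⟨aba⟩ on P: start {m0}
  step 1 (a): {m1, m2}
  step 2 (b): {m5, m6}
  step 3 (a): {m8}
  P completes σ.
Run σ = ⟨aba⟩ on Q: start {n0}
  step 1 (a): {n1, n2}
  step 2 (b): {n5, n6}
  step 3 (a): ∅ (Q stuck)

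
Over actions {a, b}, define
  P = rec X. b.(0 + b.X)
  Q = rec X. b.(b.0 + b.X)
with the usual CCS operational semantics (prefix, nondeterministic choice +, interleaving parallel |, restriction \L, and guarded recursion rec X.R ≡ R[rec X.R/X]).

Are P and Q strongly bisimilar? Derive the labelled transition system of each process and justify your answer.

NO

P's transition system — 2 states:
  m0 = rec X. b.(0 + b.X) ⊢ =b=> m1
  m1 = 0 + b.(rec X. b.(0 + b.X)) ⊢ =b=> m0
Q's transition system — 3 states:
  n0 = rec X. b.(b.0 + b.X) ⊢ =b=> n1
  n1 = b.0 + b.(rec X. b.(b.0 + b.X)) ⊢ =b=> n0, =b=> n2
  n2 = 0 ⊢ ∅
Bisimilarity quotient blocks:
  B0 = {m0, m1}
  B1 = {n0}
  B2 = {n1}
  B3 = {n2}
m0 ∈ B0, n0 ∈ B1 → different blocks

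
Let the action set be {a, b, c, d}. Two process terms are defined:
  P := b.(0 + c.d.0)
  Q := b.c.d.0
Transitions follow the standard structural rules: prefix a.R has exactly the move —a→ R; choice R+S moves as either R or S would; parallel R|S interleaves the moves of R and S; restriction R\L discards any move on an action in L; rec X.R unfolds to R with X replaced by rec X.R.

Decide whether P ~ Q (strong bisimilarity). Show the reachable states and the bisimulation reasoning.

LTS(P): 4 reachable states
  m0 = b.(0 + c.d.0) has moves =b=> m1
  m1 = 0 + c.d.0 has moves =c=> m2
  m2 = d.0 has moves =d=> m3
  m3 = 0 has moves deadlocked
LTS(Q): 4 reachable states
  n0 = b.c.d.0 has moves =b=> n1
  n1 = c.d.0 has moves =c=> n2
  n2 = d.0 has moves =d=> n3
  n3 = 0 has moves deadlocked
Partition-refinement fixed point:
  B0 = {m0, n0}
  B1 = {m1, n1}
  B2 = {m2, n2}
  B3 = {m3, n3}
m0 ∈ B0, n0 ∈ B0 → same block

YES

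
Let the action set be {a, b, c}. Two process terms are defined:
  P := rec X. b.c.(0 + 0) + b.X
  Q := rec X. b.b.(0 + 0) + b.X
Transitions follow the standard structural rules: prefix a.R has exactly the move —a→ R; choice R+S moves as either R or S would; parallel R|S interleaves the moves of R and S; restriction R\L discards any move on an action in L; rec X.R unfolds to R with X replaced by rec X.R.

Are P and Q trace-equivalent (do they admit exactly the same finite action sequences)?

NO — witness ⟨bc⟩

LTS(P): 3 reachable states
  s0 = rec X. b.c.(0 + 0) + b.X | ··b··> s0, ··b··> s1
  s1 = c.(0 + 0) | ··c··> s2
  s2 = 0 + 0 | (no moves)
LTS(Q): 3 reachable states
  t0 = rec X. b.b.(0 + 0) + b.X | ··b··> t0, ··b··> t1
  t1 = b.(0 + 0) | ··b··> t2
  t2 = 0 + 0 | (no moves)
Trace ⟨bc⟩ through P, begin at {s0}:
  [1] b ⇒ {s0, s1}
  [2] c ⇒ {s2}
  P completes σ.
Trace ⟨bc⟩ through Q, begin at {t0}:
  [1] b ⇒ {t0, t1}
  [2] c ⇒ ∅ (Q stuck)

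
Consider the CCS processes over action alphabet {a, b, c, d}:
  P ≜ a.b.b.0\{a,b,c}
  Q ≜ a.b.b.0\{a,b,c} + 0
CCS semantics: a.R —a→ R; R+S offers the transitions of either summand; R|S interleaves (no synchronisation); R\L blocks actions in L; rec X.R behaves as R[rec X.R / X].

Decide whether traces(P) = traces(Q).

YES

LTS(P): 4 reachable states
  p0 = a.b.b.0\{a,b,c} ⊢ =a=> p1
  p1 = b.b.0\{a,b,c} ⊢ =b=> p2
  p2 = b.0\{a,b,c} ⊢ =b=> p3
  p3 = 0\{a,b,c} ⊢ (no moves)
LTS(Q): 4 reachable states
  q0 = a.b.b.0\{a,b,c} + 0 ⊢ =a=> q1
  q1 = b.b.0\{a,b,c} ⊢ =b=> q2
  q2 = b.0\{a,b,c} ⊢ =b=> q3
  q3 = 0\{a,b,c} ⊢ (no moves)
Bisimilarity quotient blocks:
  B0 = {p0, q0}
  B1 = {p1, q1}
  B2 = {p2, q2}
  B3 = {p3, q3}
p0 ∈ B0, q0 ∈ B0 → same block
Bisimilar ⇒ trace-equivalent.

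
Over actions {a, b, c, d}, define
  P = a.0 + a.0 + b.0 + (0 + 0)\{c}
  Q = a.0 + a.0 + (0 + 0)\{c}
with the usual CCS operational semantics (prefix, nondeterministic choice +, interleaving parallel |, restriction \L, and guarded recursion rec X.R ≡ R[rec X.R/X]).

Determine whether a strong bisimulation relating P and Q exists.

P's transition system — 2 states:
  m0 = a.0 + a.0 + b.0 + (0 + 0)\{c} | ··a··> m1, ··b··> m1
  m1 = 0 | (no moves)
Q's transition system — 2 states:
  n0 = a.0 + a.0 + (0 + 0)\{c} | ··a··> n1
  n1 = 0 | (no moves)
Coarsest stable partition (strong bisimilarity classes):
  B0 = {m0}
  B1 = {m1, n1}
  B2 = {n0}
m0 ∈ B0, n0 ∈ B2 → different blocks

NO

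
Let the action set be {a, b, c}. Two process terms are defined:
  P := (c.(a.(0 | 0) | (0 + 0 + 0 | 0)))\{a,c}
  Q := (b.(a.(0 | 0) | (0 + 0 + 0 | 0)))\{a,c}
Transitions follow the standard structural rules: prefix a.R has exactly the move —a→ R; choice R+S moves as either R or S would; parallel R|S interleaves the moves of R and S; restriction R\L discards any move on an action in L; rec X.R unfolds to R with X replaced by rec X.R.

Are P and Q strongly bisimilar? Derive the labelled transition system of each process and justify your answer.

not bisimilar

LTS(P): 1 reachable states
  u0 = (c.(a.(0 | 0) | (0 + 0 + 0 | 0)))\{a,c} → stopped
LTS(Q): 2 reachable states
  v0 = (b.(a.(0 | 0) | (0 + 0 + 0 | 0)))\{a,c} → =b=> v1
  v1 = (a.(0 | 0) | (0 + 0 + 0 | 0))\{a,c} → stopped
Partition-refinement fixed point:
  B0 = {u0, v1}
  B1 = {v0}
u0 ∈ B0, v0 ∈ B1 → different blocks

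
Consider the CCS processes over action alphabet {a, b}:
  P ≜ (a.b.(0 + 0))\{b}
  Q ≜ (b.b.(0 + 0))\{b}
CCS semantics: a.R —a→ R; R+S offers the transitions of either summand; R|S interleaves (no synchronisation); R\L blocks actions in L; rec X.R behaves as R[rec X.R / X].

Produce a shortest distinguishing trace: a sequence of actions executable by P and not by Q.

Reachable graph of P (2 states):
  p0 = (a.b.(0 + 0))\{b} | --a--▸ p1
  p1 = (b.(0 + 0))\{b} | ·
Reachable graph of Q (1 states):
  q0 = (b.b.(0 + 0))\{b} | ·
Trace ⟨a⟩ through P, begin at {p0}:
  [1] a ⇒ {p1}
  — P admits the full trace.
Trace ⟨a⟩ through Q, begin at {q0}:
  [1] a ⇒ no successor for Q

a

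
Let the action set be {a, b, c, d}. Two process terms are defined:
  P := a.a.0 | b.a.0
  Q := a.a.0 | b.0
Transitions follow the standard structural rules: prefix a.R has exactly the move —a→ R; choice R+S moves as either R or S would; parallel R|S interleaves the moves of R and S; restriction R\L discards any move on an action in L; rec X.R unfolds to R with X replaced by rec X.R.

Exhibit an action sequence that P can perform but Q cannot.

P's transition system — 9 states:
  s0 = a.a.0 | b.a.0 → =a=> s1, =b=> s2
  s1 = a.0 | b.a.0 → =a=> s3, =b=> s4
  s2 = a.a.0 | a.0 → =a=> s4, =a=> s5
  s3 = 0 | b.a.0 → =b=> s6
  s4 = a.0 | a.0 → =a=> s6, =a=> s7
  s5 = a.a.0 | 0 → =a=> s7
  s6 = 0 | a.0 → =a=> s8
  s7 = a.0 | 0 → =a=> s8
  s8 = 0 | 0 → ·
Q's transition system — 6 states:
  t0 = a.a.0 | b.0 → =a=> t1, =b=> t2
  t1 = a.0 | b.0 → =a=> t3, =b=> t4
  t2 = a.a.0 | 0 → =a=> t4
  t3 = 0 | b.0 → =b=> t5
  t4 = a.0 | 0 → =a=> t5
  t5 = 0 | 0 → ·
Executing aaba from P (initial set {s0}):
  [1] a ⇒ {s1}
  [2] a ⇒ {s3}
  [3] b ⇒ {s6}
  [4] a ⇒ {s8}
  — P admits the full trace.
Executing aaba from Q (initial set {t0}):
  [1] a ⇒ {t1}
  [2] a ⇒ {t3}
  [3] b ⇒ {t5}
  [4] a ⇒ ∅ (Q stuck)

aaba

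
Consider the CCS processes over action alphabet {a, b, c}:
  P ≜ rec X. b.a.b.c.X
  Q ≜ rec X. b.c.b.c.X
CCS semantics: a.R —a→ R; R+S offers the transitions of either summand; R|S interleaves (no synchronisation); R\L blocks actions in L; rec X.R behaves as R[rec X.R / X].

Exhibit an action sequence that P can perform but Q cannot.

ba

LTS(P): 4 reachable states
  s0 = rec X. b.a.b.c.X ⊢ -b-> s1
  s1 = a.b.c.(rec X. b.a.b.c.X) ⊢ -a-> s2
  s2 = b.c.(rec X. b.a.b.c.X) ⊢ -b-> s3
  s3 = c.(rec X. b.a.b.c.X) ⊢ -c-> s0
LTS(Q): 4 reachable states
  t0 = rec X. b.c.b.c.X ⊢ -b-> t1
  t1 = c.b.c.(rec X. b.c.b.c.X) ⊢ -c-> t2
  t2 = b.c.(rec X. b.c.b.c.X) ⊢ -b-> t3
  t3 = c.(rec X. b.c.b.c.X) ⊢ -c-> t0
Trace ⟨ba⟩ through P, begin at {s0}:
  after b @ step 1: {s1}
  after a @ step 2: {s2}
  P completes σ.
Trace ⟨ba⟩ through Q, begin at {t0}:
  after b @ step 1: {t1}
  after a @ step 2: no successor for Q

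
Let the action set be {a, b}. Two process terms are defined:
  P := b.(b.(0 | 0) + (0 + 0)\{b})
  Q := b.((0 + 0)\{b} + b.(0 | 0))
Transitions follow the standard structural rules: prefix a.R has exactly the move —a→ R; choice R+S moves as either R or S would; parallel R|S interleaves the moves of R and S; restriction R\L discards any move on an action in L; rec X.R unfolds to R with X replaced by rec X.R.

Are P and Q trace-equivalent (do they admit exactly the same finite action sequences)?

YES

LTS(P): 3 reachable states
  s0 = b.(b.(0 | 0) + (0 + 0)\{b}) has moves —b→ s1
  s1 = b.(0 | 0) + (0 + 0)\{b} has moves —b→ s2
  s2 = 0 | 0 has moves ∅
LTS(Q): 3 reachable states
  t0 = b.((0 + 0)\{b} + b.(0 | 0)) has moves —b→ t1
  t1 = (0 + 0)\{b} + b.(0 | 0) has moves —b→ t2
  t2 = 0 | 0 has moves ∅
Partition-refinement fixed point:
  B0 = {s0, t0}
  B1 = {s1, t1}
  B2 = {s2, t2}
s0 ∈ B0, t0 ∈ B0 → same block
Bisimilar ⇒ trace-equivalent.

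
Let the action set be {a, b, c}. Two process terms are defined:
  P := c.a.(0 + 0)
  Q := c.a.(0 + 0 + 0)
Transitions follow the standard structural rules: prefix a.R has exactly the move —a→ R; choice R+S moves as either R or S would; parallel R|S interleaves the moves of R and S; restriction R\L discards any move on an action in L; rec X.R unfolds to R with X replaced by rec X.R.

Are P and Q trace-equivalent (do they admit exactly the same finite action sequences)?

LTS(P): 3 reachable states
  p0 = c.a.(0 + 0) | -c-> p1
  p1 = a.(0 + 0) | -a-> p2
  p2 = 0 + 0 | ·
LTS(Q): 3 reachable states
  q0 = c.a.(0 + 0 + 0) | -c-> q1
  q1 = a.(0 + 0 + 0) | -a-> q2
  q2 = 0 + 0 + 0 | ·
Coarsest stable partition (strong bisimilarity classes):
  B0 = {p0, q0}
  B1 = {p1, q1}
  B2 = {p2, q2}
p0 ∈ B0, q0 ∈ B0 → same block
Bisimilar ⇒ trace-equivalent.

YES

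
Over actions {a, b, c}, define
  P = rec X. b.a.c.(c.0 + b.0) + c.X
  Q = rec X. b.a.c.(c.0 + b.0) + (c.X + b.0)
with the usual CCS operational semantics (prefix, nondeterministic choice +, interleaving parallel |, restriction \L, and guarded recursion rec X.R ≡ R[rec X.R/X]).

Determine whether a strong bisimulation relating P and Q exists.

P's transition system — 5 states:
  m0 = rec X. b.a.c.(c.0 + b.0) + c.X → ··b··> m1, ··c··> m0
  m1 = a.c.(c.0 + b.0) → ··a··> m2
  m2 = c.(c.0 + b.0) → ··c··> m3
  m3 = c.0 + b.0 → ··b··> m4, ··c··> m4
  m4 = 0 → stopped
Q's transition system — 5 states:
  n0 = rec X. b.a.c.(c.0 + b.0) + (c.X + b.0) → ··b··> n1, ··b··> n2, ··c··> n0
  n1 = 0 → stopped
  n2 = a.c.(c.0 + b.0) → ··a··> n3
  n3 = c.(c.0 + b.0) → ··c··> n4
  n4 = c.0 + b.0 → ··b··> n1, ··c··> n1
Bisimilarity quotient blocks:
  B0 = {m0}
  B1 = {m1, n2}
  B2 = {m2, n3}
  B3 = {m3, n4}
  B4 = {m4, n1}
  B5 = {n0}
m0 ∈ B0, n0 ∈ B5 → different blocks

not bisimilar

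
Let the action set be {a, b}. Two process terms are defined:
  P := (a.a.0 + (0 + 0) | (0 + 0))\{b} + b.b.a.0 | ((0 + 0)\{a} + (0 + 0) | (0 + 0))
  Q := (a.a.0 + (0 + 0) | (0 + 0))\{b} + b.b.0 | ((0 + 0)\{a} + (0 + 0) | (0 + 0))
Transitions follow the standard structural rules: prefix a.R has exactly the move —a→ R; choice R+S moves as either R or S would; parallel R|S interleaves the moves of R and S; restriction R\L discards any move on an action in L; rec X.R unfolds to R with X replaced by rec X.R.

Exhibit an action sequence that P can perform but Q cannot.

bba

P's transition system — 6 states:
  s0 = (a.a.0 + (0 + 0) | (0 + 0))\{b} + b.b.a.0 | ((0 + 0)\{a} + (0 + 0) | (0 + 0)) ⊢ --a--▸ s1, --b--▸ s2
  s1 = (a.0)\{b} ⊢ --a--▸ s3
  s2 = b.a.0 | ((0 + 0)\{a} + (0 + 0) | (0 + 0)) ⊢ --b--▸ s4
  s3 = 0\{b} ⊢ ∅
  s4 = a.0 | ((0 + 0)\{a} + (0 + 0) | (0 + 0)) ⊢ --a--▸ s5
  s5 = 0 | ((0 + 0)\{a} + (0 + 0) | (0 + 0)) ⊢ ∅
Q's transition system — 5 states:
  t0 = (a.a.0 + (0 + 0) | (0 + 0))\{b} + b.b.0 | ((0 + 0)\{a} + (0 + 0) | (0 + 0)) ⊢ --a--▸ t1, --b--▸ t2
  t1 = (a.0)\{b} ⊢ --a--▸ t3
  t2 = b.0 | ((0 + 0)\{a} + (0 + 0) | (0 + 0)) ⊢ --b--▸ t4
  t3 = 0\{b} ⊢ ∅
  t4 = 0 | ((0 + 0)\{a} + (0 + 0) | (0 + 0)) ⊢ ∅
Run σ = ⟨bba⟩ on P: start {s0}
  [1] b ⇒ {s2}
  [2] b ⇒ {s4}
  [3] a ⇒ {s5}
  P completes σ.
Run σ = ⟨bba⟩ on Q: start {t0}
  [1] b ⇒ {t2}
  [2] b ⇒ {t4}
  [3] a ⇒ ∅ (Q stuck)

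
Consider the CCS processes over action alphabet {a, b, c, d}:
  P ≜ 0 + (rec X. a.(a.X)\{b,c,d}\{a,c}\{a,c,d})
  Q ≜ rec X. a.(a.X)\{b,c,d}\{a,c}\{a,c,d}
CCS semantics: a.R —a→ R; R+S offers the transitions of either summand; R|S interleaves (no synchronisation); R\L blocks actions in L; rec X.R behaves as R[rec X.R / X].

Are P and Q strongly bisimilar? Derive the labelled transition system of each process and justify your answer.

bisimilar

P's transition system — 2 states:
  s0 = 0 + (rec X. a.(a.X)\{b,c,d}\{a,c}\{a,c,d}) | --a--▸ s1
  s1 = (a.(rec X. a.(a.X)\{b,c,d}\{a,c}\{a,c,d}))\{b,c,d}\{a,c}\{a,c,d} | stopped
Q's transition system — 2 states:
  t0 = rec X. a.(a.X)\{b,c,d}\{a,c}\{a,c,d} | --a--▸ t1
  t1 = (a.(rec X. a.(a.X)\{b,c,d}\{a,c}\{a,c,d}))\{b,c,d}\{a,c}\{a,c,d} | stopped
Partition-refinement fixed point:
  B0 = {s0, t0}
  B1 = {s1, t1}
s0 ∈ B0, t0 ∈ B0 → same block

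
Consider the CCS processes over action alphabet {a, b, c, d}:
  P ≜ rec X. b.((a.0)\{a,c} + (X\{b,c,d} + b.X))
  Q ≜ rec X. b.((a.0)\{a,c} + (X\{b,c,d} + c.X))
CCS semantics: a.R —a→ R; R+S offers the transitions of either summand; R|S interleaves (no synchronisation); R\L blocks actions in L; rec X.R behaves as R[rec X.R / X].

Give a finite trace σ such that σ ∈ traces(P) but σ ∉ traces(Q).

P's transition system — 2 states:
  u0 = rec X. b.((a.0)\{a,c} + (X\{b,c,d} + b.X)) :: =b=> u1
  u1 = (a.0)\{a,c} + ((rec X. b.((a.0)\{a,c} + (X\{b,c,d} + b.X)))\{b,c,d} + b.(rec X. b.((a.0)\{a,c} + (X\{b,c,d} + b.X)))) :: =b=> u0
Q's transition system — 2 states:
  v0 = rec X. b.((a.0)\{a,c} + (X\{b,c,d} + c.X)) :: =b=> v1
  v1 = (a.0)\{a,c} + ((rec X. b.((a.0)\{a,c} + (X\{b,c,d} + c.X)))\{b,c,d} + c.(rec X. b.((a.0)\{a,c} + (X\{b,c,d} + c.X)))) :: =c=> v0
Run σ = ⟨bb⟩ on P: start {u0}
  step 1 (b): {u1}
  step 2 (b): {u0}
  — P admits the full trace.
Run σ = ⟨bb⟩ on Q: start {v0}
  step 1 (b): {v1}
  step 2 (b): ∅ (Q stuck)

bb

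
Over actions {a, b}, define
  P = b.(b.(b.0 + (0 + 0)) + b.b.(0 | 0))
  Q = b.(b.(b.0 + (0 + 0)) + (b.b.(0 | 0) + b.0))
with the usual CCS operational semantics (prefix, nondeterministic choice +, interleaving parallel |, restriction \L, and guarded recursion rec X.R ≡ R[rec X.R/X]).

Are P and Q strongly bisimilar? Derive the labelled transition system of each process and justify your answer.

P ≁ Q

P's transition system — 6 states:
  m0 = b.(b.(b.0 + (0 + 0)) + b.b.(0 | 0)) :: =b=> m1
  m1 = b.(b.0 + (0 + 0)) + b.b.(0 | 0) :: =b=> m2, =b=> m3
  m2 = b.(0 | 0) :: =b=> m4
  m3 = b.0 + (0 + 0) :: =b=> m5
  m4 = 0 | 0 :: ·
  m5 = 0 :: ·
Q's transition system — 6 states:
  n0 = b.(b.(b.0 + (0 + 0)) + (b.b.(0 | 0) + b.0)) :: =b=> n1
  n1 = b.(b.0 + (0 + 0)) + (b.b.(0 | 0) + b.0) :: =b=> n2, =b=> n3, =b=> n4
  n2 = 0 :: ·
  n3 = b.(0 | 0) :: =b=> n5
  n4 = b.0 + (0 + 0) :: =b=> n2
  n5 = 0 | 0 :: ·
Bisimilarity quotient blocks:
  B0 = {m0}
  B1 = {m1}
  B2 = {m2, m3, n3, n4}
  B3 = {m4, m5, n2, n5}
  B4 = {n0}
  B5 = {n1}
m0 ∈ B0, n0 ∈ B4 → different blocks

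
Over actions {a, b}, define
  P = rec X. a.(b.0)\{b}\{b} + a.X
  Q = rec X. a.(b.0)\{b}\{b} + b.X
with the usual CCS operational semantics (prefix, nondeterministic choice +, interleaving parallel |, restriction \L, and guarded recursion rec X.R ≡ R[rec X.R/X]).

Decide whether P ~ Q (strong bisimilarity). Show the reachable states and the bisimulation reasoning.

Reachable graph of P (2 states):
  m0 = rec X. a.(b.0)\{b}\{b} + a.X | -a-> m0, -a-> m1
  m1 = (b.0)\{b}\{b} | deadlocked
Reachable graph of Q (2 states):
  n0 = rec X. a.(b.0)\{b}\{b} + b.X | -a-> n1, -b-> n0
  n1 = (b.0)\{b}\{b} | deadlocked
Partition-refinement fixed point:
  B0 = {m0}
  B1 = {m1, n1}
  B2 = {n0}
m0 ∈ B0, n0 ∈ B2 → different blocks

NO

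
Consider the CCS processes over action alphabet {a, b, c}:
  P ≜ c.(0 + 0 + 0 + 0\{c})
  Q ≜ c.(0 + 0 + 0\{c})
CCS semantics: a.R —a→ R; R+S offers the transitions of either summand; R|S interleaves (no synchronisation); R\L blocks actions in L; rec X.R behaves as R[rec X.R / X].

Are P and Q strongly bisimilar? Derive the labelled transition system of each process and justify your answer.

bisimilar

P's transition system — 2 states:
  s0 = c.(0 + 0 + 0 + 0\{c}) has moves =c=> s1
  s1 = 0 + 0 + 0 + 0\{c} has moves ·
Q's transition system — 2 states:
  t0 = c.(0 + 0 + 0\{c}) has moves =c=> t1
  t1 = 0 + 0 + 0\{c} has moves ·
Partition-refinement fixed point:
  B0 = {s0, t0}
  B1 = {s1, t1}
s0 ∈ B0, t0 ∈ B0 → same block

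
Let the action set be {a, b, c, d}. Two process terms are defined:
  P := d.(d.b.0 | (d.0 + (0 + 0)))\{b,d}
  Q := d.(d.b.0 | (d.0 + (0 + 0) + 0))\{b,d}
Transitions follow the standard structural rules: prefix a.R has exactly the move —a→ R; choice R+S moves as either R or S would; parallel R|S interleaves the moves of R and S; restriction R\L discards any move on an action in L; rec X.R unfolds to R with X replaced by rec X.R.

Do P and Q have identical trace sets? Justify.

P's transition system — 2 states:
  u0 = d.(d.b.0 | (d.0 + (0 + 0)))\{b,d} | —d→ u1
  u1 = (d.b.0 | (d.0 + (0 + 0)))\{b,d} | stopped
Q's transition system — 2 states:
  v0 = d.(d.b.0 | (d.0 + (0 + 0) + 0))\{b,d} | —d→ v1
  v1 = (d.b.0 | (d.0 + (0 + 0) + 0))\{b,d} | stopped
Coarsest stable partition (strong bisimilarity classes):
  B0 = {u0, v0}
  B1 = {u1, v1}
u0 ∈ B0, v0 ∈ B0 → same block
Bisimilar ⇒ trace-equivalent.

YES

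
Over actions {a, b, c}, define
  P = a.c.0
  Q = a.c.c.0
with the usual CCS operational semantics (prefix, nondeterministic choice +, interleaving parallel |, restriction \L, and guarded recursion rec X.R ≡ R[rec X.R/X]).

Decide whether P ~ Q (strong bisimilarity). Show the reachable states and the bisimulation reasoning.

P's transition system — 3 states:
  m0 = a.c.0 → =a=> m1
  m1 = c.0 → =c=> m2
  m2 = 0 → ∅
Q's transition system — 4 states:
  n0 = a.c.c.0 → =a=> n1
  n1 = c.c.0 → =c=> n2
  n2 = c.0 → =c=> n3
  n3 = 0 → ∅
Coarsest stable partition (strong bisimilarity classes):
  B0 = {m0}
  B1 = {m1, n2}
  B2 = {m2, n3}
  B3 = {n0}
  B4 = {n1}
m0 ∈ B0, n0 ∈ B3 → different blocks

NO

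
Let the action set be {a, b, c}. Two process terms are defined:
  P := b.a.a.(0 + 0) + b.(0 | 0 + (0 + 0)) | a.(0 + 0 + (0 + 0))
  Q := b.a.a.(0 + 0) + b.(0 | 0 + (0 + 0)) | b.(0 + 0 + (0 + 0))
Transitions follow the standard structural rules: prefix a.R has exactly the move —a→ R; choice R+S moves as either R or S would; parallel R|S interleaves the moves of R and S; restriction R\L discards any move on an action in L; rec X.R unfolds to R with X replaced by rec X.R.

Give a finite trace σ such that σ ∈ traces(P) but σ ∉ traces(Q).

a

P's transition system — 7 states:
  m0 = b.a.a.(0 + 0) + b.(0 | 0 + (0 + 0)) | a.(0 + 0 + (0 + 0)) | ··a··> m1, ··b··> m2, ··b··> m3
  m1 = b.(0 | 0 + (0 + 0)) | (0 + 0 + (0 + 0)) | ··b··> m4
  m2 = (0 | 0 + (0 + 0)) | a.(0 + 0 + (0 + 0)) | ··a··> m4
  m3 = a.a.(0 + 0) | ··a··> m5
  m4 = (0 | 0 + (0 + 0)) | (0 + 0 + (0 + 0)) | deadlocked
  m5 = a.(0 + 0) | ··a··> m6
  m6 = 0 + 0 | deadlocked
Q's transition system — 7 states:
  n0 = b.a.a.(0 + 0) + b.(0 | 0 + (0 + 0)) | b.(0 + 0 + (0 + 0)) | ··b··> n1, ··b··> n2, ··b··> n3
  n1 = (0 | 0 + (0 + 0)) | b.(0 + 0 + (0 + 0)) | ··b··> n4
  n2 = a.a.(0 + 0) | ··a··> n5
  n3 = b.(0 | 0 + (0 + 0)) | (0 + 0 + (0 + 0)) | ··b··> n4
  n4 = (0 | 0 + (0 + 0)) | (0 + 0 + (0 + 0)) | deadlocked
  n5 = a.(0 + 0) | ··a··> n6
  n6 = 0 + 0 | deadlocked
Run σ = ⟨a⟩ on P: start {m0}
  after a @ step 1: {m1}
  P completes σ.
Run σ = ⟨a⟩ on Q: start {n0}
  after a @ step 1: no successor for Q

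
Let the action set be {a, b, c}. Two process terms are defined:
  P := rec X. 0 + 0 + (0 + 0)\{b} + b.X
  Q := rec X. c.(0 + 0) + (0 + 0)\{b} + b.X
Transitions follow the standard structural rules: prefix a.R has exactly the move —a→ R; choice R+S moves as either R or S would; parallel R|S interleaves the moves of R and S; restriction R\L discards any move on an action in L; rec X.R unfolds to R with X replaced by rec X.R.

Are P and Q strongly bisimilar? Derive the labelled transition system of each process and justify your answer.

P ≁ Q

LTS(P): 1 reachable states
  u0 = rec X. 0 + 0 + (0 + 0)\{b} + b.X | --b--▸ u0
LTS(Q): 2 reachable states
  v0 = rec X. c.(0 + 0) + (0 + 0)\{b} + b.X | --b--▸ v0, --c--▸ v1
  v1 = 0 + 0 | deadlocked
Coarsest stable partition (strong bisimilarity classes):
  B0 = {u0}
  B1 = {v0}
  B2 = {v1}
u0 ∈ B0, v0 ∈ B1 → different blocks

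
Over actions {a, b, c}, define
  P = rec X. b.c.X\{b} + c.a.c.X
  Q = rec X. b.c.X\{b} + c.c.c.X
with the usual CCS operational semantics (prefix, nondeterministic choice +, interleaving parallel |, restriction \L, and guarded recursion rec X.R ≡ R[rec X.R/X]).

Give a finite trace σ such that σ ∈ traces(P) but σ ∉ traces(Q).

ca

LTS(P): 7 reachable states
  p0 = rec X. b.c.X\{b} + c.a.c.X has moves -b-> p1, -c-> p2
  p1 = c.(rec X. b.c.X\{b} + c.a.c.X)\{b} has moves -c-> p3
  p2 = a.c.(rec X. b.c.X\{b} + c.a.c.X) has moves -a-> p4
  p3 = (rec X. b.c.X\{b} + c.a.c.X)\{b} has moves -c-> p5
  p4 = c.(rec X. b.c.X\{b} + c.a.c.X) has moves -c-> p0
  p5 = (a.c.(rec X. b.c.X\{b} + c.a.c.X))\{b} has moves -a-> p6
  p6 = (c.(rec X. b.c.X\{b} + c.a.c.X))\{b} has moves -c-> p3
LTS(Q): 7 reachable states
  q0 = rec X. b.c.X\{b} + c.c.c.X has moves -b-> q1, -c-> q2
  q1 = c.(rec X. b.c.X\{b} + c.c.c.X)\{b} has moves -c-> q3
  q2 = c.c.(rec X. b.c.X\{b} + c.c.c.X) has moves -c-> q4
  q3 = (rec X. b.c.X\{b} + c.c.c.X)\{b} has moves -c-> q5
  q4 = c.(rec X. b.c.X\{b} + c.c.c.X) has moves -c-> q0
  q5 = (c.c.(rec X. b.c.X\{b} + c.c.c.X))\{b} has moves -c-> q6
  q6 = (c.(rec X. b.c.X\{b} + c.c.c.X))\{b} has moves -c-> q3
Executing ca from P (initial set {p0}):
  after c @ step 1: {p2}
  after a @ step 2: {p4}
  — P admits the full trace.
Executing ca from Q (initial set {q0}):
  after c @ step 1: {q2}
  after a @ step 2: no successor for Q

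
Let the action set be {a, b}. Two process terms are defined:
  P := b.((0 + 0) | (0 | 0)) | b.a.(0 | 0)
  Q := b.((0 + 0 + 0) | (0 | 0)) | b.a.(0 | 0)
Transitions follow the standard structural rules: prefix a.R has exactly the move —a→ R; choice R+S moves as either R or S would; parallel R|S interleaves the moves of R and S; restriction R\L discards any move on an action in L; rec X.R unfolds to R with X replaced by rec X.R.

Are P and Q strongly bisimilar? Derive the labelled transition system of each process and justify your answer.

P's transition system — 6 states:
  u0 = b.((0 + 0) | (0 | 0)) | b.a.(0 | 0) :: -b-> u1, -b-> u2
  u1 = (0 + 0) | (0 | 0) | b.a.(0 | 0) :: -b-> u3
  u2 = b.((0 + 0) | (0 | 0)) | a.(0 | 0) :: -a-> u4, -b-> u3
  u3 = (0 + 0) | (0 | 0) | a.(0 | 0) :: -a-> u5
  u4 = b.((0 + 0) | (0 | 0)) | (0 | 0) :: -b-> u5
  u5 = (0 + 0) | (0 | 0) | (0 | 0) :: ·
Q's transition system — 6 states:
  v0 = b.((0 + 0 + 0) | (0 | 0)) | b.a.(0 | 0) :: -b-> v1, -b-> v2
  v1 = (0 + 0 + 0) | (0 | 0) | b.a.(0 | 0) :: -b-> v3
  v2 = b.((0 + 0 + 0) | (0 | 0)) | a.(0 | 0) :: -a-> v4, -b-> v3
  v3 = (0 + 0 + 0) | (0 | 0) | a.(0 | 0) :: -a-> v5
  v4 = b.((0 + 0 + 0) | (0 | 0)) | (0 | 0) :: -b-> v5
  v5 = (0 + 0 + 0) | (0 | 0) | (0 | 0) :: ·
Coarsest stable partition (strong bisimilarity classes):
  B0 = {u0, v0}
  B1 = {u1, v1}
  B2 = {u3, v3}
  B3 = {u5, v5}
  B4 = {u2, v2}
  B5 = {u4, v4}
u0 ∈ B0, v0 ∈ B0 → same block

P ~ Q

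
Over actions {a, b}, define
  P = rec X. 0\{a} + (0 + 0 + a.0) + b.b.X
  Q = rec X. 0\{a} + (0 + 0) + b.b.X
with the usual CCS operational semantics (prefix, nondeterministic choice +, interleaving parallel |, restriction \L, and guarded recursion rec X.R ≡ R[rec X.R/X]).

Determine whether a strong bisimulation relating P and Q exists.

Reachable graph of P (3 states):
  p0 = rec X. 0\{a} + (0 + 0 + a.0) + b.b.X → --a--▸ p1, --b--▸ p2
  p1 = 0 → (no moves)
  p2 = b.(rec X. 0\{a} + (0 + 0 + a.0) + b.b.X) → --b--▸ p0
Reachable graph of Q (2 states):
  q0 = rec X. 0\{a} + (0 + 0) + b.b.X → --b--▸ q1
  q1 = b.(rec X. 0\{a} + (0 + 0) + b.b.X) → --b--▸ q0
Coarsest stable partition (strong bisimilarity classes):
  B0 = {p0}
  B1 = {p1}
  B2 = {p2}
  B3 = {q0, q1}
p0 ∈ B0, q0 ∈ B3 → different blocks

not bisimilar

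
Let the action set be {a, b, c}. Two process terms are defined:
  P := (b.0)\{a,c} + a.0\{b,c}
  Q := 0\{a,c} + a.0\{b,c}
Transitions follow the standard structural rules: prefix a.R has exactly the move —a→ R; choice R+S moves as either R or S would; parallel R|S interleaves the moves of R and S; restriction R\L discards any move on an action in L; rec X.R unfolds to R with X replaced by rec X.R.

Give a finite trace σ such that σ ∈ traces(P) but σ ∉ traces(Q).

b

LTS(P): 3 reachable states
  p0 = (b.0)\{a,c} + a.0\{b,c} | ··a··> p1, ··b··> p2
  p1 = 0\{b,c} | ·
  p2 = 0\{a,c} | ·
LTS(Q): 2 reachable states
  q0 = 0\{a,c} + a.0\{b,c} | ··a··> q1
  q1 = 0\{b,c} | ·
Trace ⟨b⟩ through P, begin at {p0}:
  after b @ step 1: {p2}
  ✓ P
Trace ⟨b⟩ through Q, begin at {q0}:
  after b @ step 1: no successor for Q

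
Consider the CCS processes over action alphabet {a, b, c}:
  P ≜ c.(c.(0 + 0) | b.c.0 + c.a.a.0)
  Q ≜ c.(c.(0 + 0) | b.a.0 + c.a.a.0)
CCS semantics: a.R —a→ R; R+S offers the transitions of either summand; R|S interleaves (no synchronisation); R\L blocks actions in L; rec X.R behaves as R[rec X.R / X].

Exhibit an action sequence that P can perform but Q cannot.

cbcc

P's transition system — 10 states:
  p0 = c.(c.(0 + 0) | b.c.0 + c.a.a.0) ⊢ -c-> p1
  p1 = c.(0 + 0) | b.c.0 + c.a.a.0 ⊢ -b-> p2, -c-> p3, -c-> p4
  p2 = c.(0 + 0) | c.0 ⊢ -c-> p5, -c-> p6
  p3 = (0 + 0) | b.c.0 ⊢ -b-> p5
  p4 = a.a.0 ⊢ -a-> p7
  p5 = (0 + 0) | c.0 ⊢ -c-> p8
  p6 = c.(0 + 0) | 0 ⊢ -c-> p8
  p7 = a.0 ⊢ -a-> p9
  p8 = (0 + 0) | 0 ⊢ deadlocked
  p9 = 0 ⊢ deadlocked
Q's transition system — 10 states:
  q0 = c.(c.(0 + 0) | b.a.0 + c.a.a.0) ⊢ -c-> q1
  q1 = c.(0 + 0) | b.a.0 + c.a.a.0 ⊢ -b-> q2, -c-> q3, -c-> q4
  q2 = c.(0 + 0) | a.0 ⊢ -a-> q5, -c-> q6
  q3 = (0 + 0) | b.a.0 ⊢ -b-> q6
  q4 = a.a.0 ⊢ -a-> q7
  q5 = c.(0 + 0) | 0 ⊢ -c-> q8
  q6 = (0 + 0) | a.0 ⊢ -a-> q8
  q7 = a.0 ⊢ -a-> q9
  q8 = (0 + 0) | 0 ⊢ deadlocked
  q9 = 0 ⊢ deadlocked
Run σ = ⟨cbcc⟩ on P: start {p0}
  [1] c ⇒ {p1}
  [2] b ⇒ {p2}
  [3] c ⇒ {p5, p6}
  [4] c ⇒ {p8}
  — P admits the full trace.
Run σ = ⟨cbcc⟩ on Q: start {q0}
  [1] c ⇒ {q1}
  [2] b ⇒ {q2}
  [3] c ⇒ {q6}
  [4] c ⇒ ∅ (Q stuck)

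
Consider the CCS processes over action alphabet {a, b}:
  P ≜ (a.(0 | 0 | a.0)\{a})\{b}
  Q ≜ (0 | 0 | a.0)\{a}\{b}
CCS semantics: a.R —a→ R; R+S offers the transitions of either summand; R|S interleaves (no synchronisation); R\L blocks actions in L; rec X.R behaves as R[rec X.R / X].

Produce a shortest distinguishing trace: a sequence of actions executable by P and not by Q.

LTS(P): 2 reachable states
  u0 = (a.(0 | 0 | a.0)\{a})\{b} → —a→ u1
  u1 = (0 | 0 | a.0)\{a}\{b} → ·
LTS(Q): 1 reachable states
  v0 = (0 | 0 | a.0)\{a}\{b} → ·
Executing a from P (initial set {u0}):
  after a @ step 1: {u1}
  — P admits the full trace.
Executing a from Q (initial set {v0}):
  after a @ step 1: no successor for Q

a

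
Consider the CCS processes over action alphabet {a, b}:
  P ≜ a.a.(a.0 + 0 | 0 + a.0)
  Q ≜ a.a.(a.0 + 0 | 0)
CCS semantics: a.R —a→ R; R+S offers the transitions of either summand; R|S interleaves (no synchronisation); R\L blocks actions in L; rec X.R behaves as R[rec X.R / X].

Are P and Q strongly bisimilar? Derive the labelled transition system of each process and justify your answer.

LTS(P): 4 reachable states
  p0 = a.a.(a.0 + 0 | 0 + a.0) has moves -a-> p1
  p1 = a.(a.0 + 0 | 0 + a.0) has moves -a-> p2
  p2 = a.0 + 0 | 0 + a.0 has moves -a-> p3
  p3 = 0 has moves deadlocked
LTS(Q): 4 reachable states
  q0 = a.a.(a.0 + 0 | 0) has moves -a-> q1
  q1 = a.(a.0 + 0 | 0) has moves -a-> q2
  q2 = a.0 + 0 | 0 has moves -a-> q3
  q3 = 0 has moves deadlocked
Coarsest stable partition (strong bisimilarity classes):
  B0 = {p0, q0}
  B1 = {p1, q1}
  B2 = {p2, q2}
  B3 = {p3, q3}
p0 ∈ B0, q0 ∈ B0 → same block

YES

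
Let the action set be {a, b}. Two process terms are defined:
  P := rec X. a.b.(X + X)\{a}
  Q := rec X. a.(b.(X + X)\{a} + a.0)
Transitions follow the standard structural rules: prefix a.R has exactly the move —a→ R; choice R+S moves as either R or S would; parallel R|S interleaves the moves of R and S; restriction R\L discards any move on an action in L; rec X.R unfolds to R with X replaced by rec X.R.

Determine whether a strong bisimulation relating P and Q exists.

NO

LTS(P): 3 reachable states
  s0 = rec X. a.b.(X + X)\{a} → --a--▸ s1
  s1 = b.((rec X. a.b.(X + X)\{a}) + (rec X. a.b.(X + X)\{a}))\{a} → --b--▸ s2
  s2 = ((rec X. a.b.(X + X)\{a}) + (rec X. a.b.(X + X)\{a}))\{a} → ·
LTS(Q): 4 reachable states
  t0 = rec X. a.(b.(X + X)\{a} + a.0) → --a--▸ t1
  t1 = b.((rec X. a.(b.(X + X)\{a} + a.0)) + (rec X. a.(b.(X + X)\{a} + a.0)))\{a} + a.0 → --a--▸ t2, --b--▸ t3
  t2 = 0 → ·
  t3 = ((rec X. a.(b.(X + X)\{a} + a.0)) + (rec X. a.(b.(X + X)\{a} + a.0)))\{a} → ·
Bisimilarity quotient blocks:
  B0 = {s0}
  B1 = {s1}
  B2 = {s2, t2, t3}
  B3 = {t0}
  B4 = {t1}
s0 ∈ B0, t0 ∈ B3 → different blocks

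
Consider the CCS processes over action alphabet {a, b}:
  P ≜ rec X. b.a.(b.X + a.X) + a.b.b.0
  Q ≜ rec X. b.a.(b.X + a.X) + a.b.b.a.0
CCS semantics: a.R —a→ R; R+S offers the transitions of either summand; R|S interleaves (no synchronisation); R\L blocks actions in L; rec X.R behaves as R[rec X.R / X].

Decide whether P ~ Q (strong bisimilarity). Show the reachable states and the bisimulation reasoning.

not bisimilar

Reachable graph of P (6 states):
  p0 = rec X. b.a.(b.X + a.X) + a.b.b.0 | -a-> p1, -b-> p2
  p1 = b.b.0 | -b-> p3
  p2 = a.(b.(rec X. b.a.(b.X + a.X) + a.b.b.0) + a.(rec X. b.a.(b.X + a.X) + a.b.b.0)) | -a-> p4
  p3 = b.0 | -b-> p5
  p4 = b.(rec X. b.a.(b.X + a.X) + a.b.b.0) + a.(rec X. b.a.(b.X + a.X) + a.b.b.0) | -a-> p0, -b-> p0
  p5 = 0 | ·
Reachable graph of Q (7 states):
  q0 = rec X. b.a.(b.X + a.X) + a.b.b.a.0 | -a-> q1, -b-> q2
  q1 = b.b.a.0 | -b-> q3
  q2 = a.(b.(rec X. b.a.(b.X + a.X) + a.b.b.a.0) + a.(rec X. b.a.(b.X + a.X) + a.b.b.a.0)) | -a-> q4
  q3 = b.a.0 | -b-> q5
  q4 = b.(rec X. b.a.(b.X + a.X) + a.b.b.a.0) + a.(rec X. b.a.(b.X + a.X) + a.b.b.a.0) | -a-> q0, -b-> q0
  q5 = a.0 | -a-> q6
  q6 = 0 | ·
Bisimilarity quotient blocks:
  B0 = {p0}
  B1 = {p1}
  B2 = {p3}
  B3 = {p5, q6}
  B4 = {p2}
  B5 = {p4}
  B6 = {q0}
  B7 = {q2}
  B8 = {q4}
  B9 = {q1}
  B10 = {q3}
  B11 = {q5}
p0 ∈ B0, q0 ∈ B6 → different blocks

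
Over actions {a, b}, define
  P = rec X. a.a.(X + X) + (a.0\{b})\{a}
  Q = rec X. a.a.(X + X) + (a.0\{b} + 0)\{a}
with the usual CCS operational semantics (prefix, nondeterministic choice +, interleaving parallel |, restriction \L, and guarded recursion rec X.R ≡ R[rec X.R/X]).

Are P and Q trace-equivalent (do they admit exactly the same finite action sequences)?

YES

LTS(P): 3 reachable states
  s0 = rec X. a.a.(X + X) + (a.0\{b})\{a} :: --a--▸ s1
  s1 = a.((rec X. a.a.(X + X) + (a.0\{b})\{a}) + (rec X. a.a.(X + X) + (a.0\{b})\{a})) :: --a--▸ s2
  s2 = (rec X. a.a.(X + X) + (a.0\{b})\{a}) + (rec X. a.a.(X + X) + (a.0\{b})\{a}) :: --a--▸ s1
LTS(Q): 3 reachable states
  t0 = rec X. a.a.(X + X) + (a.0\{b} + 0)\{a} :: --a--▸ t1
  t1 = a.((rec X. a.a.(X + X) + (a.0\{b} + 0)\{a}) + (rec X. a.a.(X + X) + (a.0\{b} + 0)\{a})) :: --a--▸ t2
  t2 = (rec X. a.a.(X + X) + (a.0\{b} + 0)\{a}) + (rec X. a.a.(X + X) + (a.0\{b} + 0)\{a}) :: --a--▸ t1
Partition-refinement fixed point:
  B0 = {s0, s1, s2, t0, t1, t2}
s0 ∈ B0, t0 ∈ B0 → same block
Bisimilar ⇒ trace-equivalent.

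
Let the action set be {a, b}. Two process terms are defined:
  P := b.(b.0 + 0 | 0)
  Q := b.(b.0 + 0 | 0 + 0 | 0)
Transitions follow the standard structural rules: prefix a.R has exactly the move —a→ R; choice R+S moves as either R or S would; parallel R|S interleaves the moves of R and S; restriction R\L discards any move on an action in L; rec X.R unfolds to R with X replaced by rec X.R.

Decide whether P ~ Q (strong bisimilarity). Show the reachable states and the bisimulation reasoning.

P's transition system — 3 states:
  u0 = b.(b.0 + 0 | 0) :: —b→ u1
  u1 = b.0 + 0 | 0 :: —b→ u2
  u2 = 0 :: ∅
Q's transition system — 3 states:
  v0 = b.(b.0 + 0 | 0 + 0 | 0) :: —b→ v1
  v1 = b.0 + 0 | 0 + 0 | 0 :: —b→ v2
  v2 = 0 :: ∅
Bisimilarity quotient blocks:
  B0 = {u0, v0}
  B1 = {u1, v1}
  B2 = {u2, v2}
u0 ∈ B0, v0 ∈ B0 → same block

P ~ Q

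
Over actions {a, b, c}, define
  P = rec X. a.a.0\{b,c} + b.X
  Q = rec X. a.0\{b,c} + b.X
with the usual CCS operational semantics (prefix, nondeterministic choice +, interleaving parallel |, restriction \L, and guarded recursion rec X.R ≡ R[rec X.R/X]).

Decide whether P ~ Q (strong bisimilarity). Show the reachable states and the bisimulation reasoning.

P's transition system — 3 states:
  m0 = rec X. a.a.0\{b,c} + b.X has moves =a=> m1, =b=> m0
  m1 = a.0\{b,c} has moves =a=> m2
  m2 = 0\{b,c} has moves ∅
Q's transition system — 2 states:
  n0 = rec X. a.0\{b,c} + b.X has moves =a=> n1, =b=> n0
  n1 = 0\{b,c} has moves ∅
Coarsest stable partition (strong bisimilarity classes):
  B0 = {m0}
  B1 = {m1}
  B2 = {m2, n1}
  B3 = {n0}
m0 ∈ B0, n0 ∈ B3 → different blocks

NO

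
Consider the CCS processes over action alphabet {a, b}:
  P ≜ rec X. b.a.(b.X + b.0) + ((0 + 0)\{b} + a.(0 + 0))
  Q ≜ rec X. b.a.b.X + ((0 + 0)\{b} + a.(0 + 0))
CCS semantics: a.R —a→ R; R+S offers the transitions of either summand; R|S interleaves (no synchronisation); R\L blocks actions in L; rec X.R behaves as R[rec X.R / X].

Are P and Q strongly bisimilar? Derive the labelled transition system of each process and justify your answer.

NO

P's transition system — 5 states:
  u0 = rec X. b.a.(b.X + b.0) + ((0 + 0)\{b} + a.(0 + 0)) has moves --a--▸ u1, --b--▸ u2
  u1 = 0 + 0 has moves ·
  u2 = a.(b.(rec X. b.a.(b.X + b.0) + ((0 + 0)\{b} + a.(0 + 0))) + b.0) has moves --a--▸ u3
  u3 = b.(rec X. b.a.(b.X + b.0) + ((0 + 0)\{b} + a.(0 + 0))) + b.0 has moves --b--▸ u0, --b--▸ u4
  u4 = 0 has moves ·
Q's transition system — 4 states:
  v0 = rec X. b.a.b.X + ((0 + 0)\{b} + a.(0 + 0)) has moves --a--▸ v1, --b--▸ v2
  v1 = 0 + 0 has moves ·
  v2 = a.b.(rec X. b.a.b.X + ((0 + 0)\{b} + a.(0 + 0))) has moves --a--▸ v3
  v3 = b.(rec X. b.a.b.X + ((0 + 0)\{b} + a.(0 + 0))) has moves --b--▸ v0
Bisimilarity quotient blocks:
  B0 = {u0}
  B1 = {u1, u4, v1}
  B2 = {u2}
  B3 = {u3}
  B4 = {v0}
  B5 = {v2}
  B6 = {v3}
u0 ∈ B0, v0 ∈ B4 → different blocks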